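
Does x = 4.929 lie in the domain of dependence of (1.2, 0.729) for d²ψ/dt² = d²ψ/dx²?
No. The domain of dependence is [0.471, 1.929], and 4.929 is outside this interval.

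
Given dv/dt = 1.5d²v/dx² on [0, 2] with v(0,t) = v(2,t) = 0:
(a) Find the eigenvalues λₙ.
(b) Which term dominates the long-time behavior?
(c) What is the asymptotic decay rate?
Eigenvalues: λₙ = 1.5n²π²/2².
First three modes:
  n=1: λ₁ = 1.5π²/2² ≈ 3.701
  n=2: λ₂ = 6π²/2² ≈ 14.804 (4× faster decay)
  n=3: λ₃ = 13.5π²/2² ≈ 33.31 (9× faster decay)
As t → ∞, higher modes decay exponentially faster. The n=1 mode dominates: v ~ c₁ sin(πx/2) e^{-λ₁t}.
Decay rate: λ₁ = 1.5π²/2² ≈ 3.701.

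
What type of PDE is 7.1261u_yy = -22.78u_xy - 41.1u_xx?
Rewriting in standard form: 41.1u_xx + 22.78u_xy + 7.1261u_yy = 0. With A = 41.1, B = 22.78, C = 7.1261, the discriminant is -652.60244. This is an elliptic PDE.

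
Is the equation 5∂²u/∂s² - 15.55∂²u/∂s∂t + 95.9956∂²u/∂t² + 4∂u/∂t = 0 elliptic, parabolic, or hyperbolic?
Computing B² - 4AC with A = 5, B = -15.55, C = 95.9956: discriminant = -1678.1095 (negative). Answer: elliptic.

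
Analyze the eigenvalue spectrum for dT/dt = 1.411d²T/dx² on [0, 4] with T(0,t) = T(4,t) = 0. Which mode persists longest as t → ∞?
Eigenvalues: λₙ = 1.411n²π²/4².
First three modes:
  n=1: λ₁ = 1.411π²/4² ≈ 0.87
  n=2: λ₂ = 5.644π²/4² ≈ 3.482 (4× faster decay)
  n=3: λ₃ = 12.699π²/4² ≈ 7.833 (9× faster decay)
As t → ∞, higher modes decay exponentially faster. The n=1 mode dominates: T ~ c₁ sin(πx/4) e^{-λ₁t}.
Decay rate: λ₁ = 1.411π²/4² ≈ 0.87.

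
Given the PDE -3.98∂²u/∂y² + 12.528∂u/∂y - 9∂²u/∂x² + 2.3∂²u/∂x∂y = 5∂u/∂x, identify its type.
Rewriting in standard form: -9∂²u/∂x² + 2.3∂²u/∂x∂y - 3.98∂²u/∂y² - 5∂u/∂x + 12.528∂u/∂y = 0. The second-order coefficients are A = -9, B = 2.3, C = -3.98. Since B² - 4AC = -137.99 < 0, this is an elliptic PDE.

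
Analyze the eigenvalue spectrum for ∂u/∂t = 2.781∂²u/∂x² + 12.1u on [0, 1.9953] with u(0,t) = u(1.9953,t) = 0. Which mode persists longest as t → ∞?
Eigenvalues: λₙ = 2.781n²π²/1.9953² - 12.1.
First three modes:
  n=1: λ₁ = 2.781π²/1.9953² - 12.1 ≈ -5.206
  n=2: λ₂ = 11.124π²/1.9953² - 12.1 ≈ 15.477
  n=3: λ₃ = 25.029π²/1.9953² - 12.1 ≈ 49.948
Since 2.781π²/1.9953² ≈ 6.894 < 12.1, λ₁ < 0.
The n=1 mode grows fastest (−λₙ is largest for n=1) → dominates.
Asymptotic: u ~ c₁ sin(πx/1.9953) e^{5.206t} (exponential growth at rate −λ₁ ≈ 5.206).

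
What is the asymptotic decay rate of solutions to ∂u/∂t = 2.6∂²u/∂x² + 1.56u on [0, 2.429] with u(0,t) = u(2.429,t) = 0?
Eigenvalues: λₙ = 2.6n²π²/2.429² - 1.56.
First three modes:
  n=1: λ₁ = 2.6π²/2.429² - 1.56 ≈ 2.789
  n=2: λ₂ = 10.4π²/2.429² - 1.56 ≈ 15.837
  n=3: λ₃ = 23.4π²/2.429² - 1.56 ≈ 37.584
Since 2.6π²/2.429² ≈ 4.349 > 1.56, all λₙ > 0.
The n=1 mode decays slowest → dominates as t → ∞.
Asymptotic: u ~ c₁ sin(πx/2.429) e^{-λ₁t} with decay rate λ₁ ≈ 2.789.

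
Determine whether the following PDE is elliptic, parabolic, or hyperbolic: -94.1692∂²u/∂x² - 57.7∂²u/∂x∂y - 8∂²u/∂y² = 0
Coefficients: A = -94.1692, B = -57.7, C = -8. B² - 4AC = 315.8756, which is positive, so the equation is hyperbolic.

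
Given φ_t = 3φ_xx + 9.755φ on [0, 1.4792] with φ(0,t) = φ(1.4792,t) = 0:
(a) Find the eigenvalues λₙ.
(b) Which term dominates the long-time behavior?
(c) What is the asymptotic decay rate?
Eigenvalues: λₙ = 3n²π²/1.4792² - 9.755.
First three modes:
  n=1: λ₁ = 3π²/1.4792² - 9.755 ≈ 3.777
  n=2: λ₂ = 12π²/1.4792² - 9.755 ≈ 44.374
  n=3: λ₃ = 27π²/1.4792² - 9.755 ≈ 112.034
Since 3π²/1.4792² ≈ 13.532 > 9.755, all λₙ > 0.
The n=1 mode decays slowest → dominates as t → ∞.
Asymptotic: φ ~ c₁ sin(πx/1.4792) e^{-λ₁t} with decay rate λ₁ ≈ 3.777.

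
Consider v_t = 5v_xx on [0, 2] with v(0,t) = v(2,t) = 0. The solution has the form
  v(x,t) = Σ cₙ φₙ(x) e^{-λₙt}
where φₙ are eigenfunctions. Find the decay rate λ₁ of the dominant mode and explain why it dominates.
Eigenvalues: λₙ = 5n²π²/2².
First three modes:
  n=1: λ₁ = 5π²/2² ≈ 12.337
  n=2: λ₂ = 20π²/2² ≈ 49.348 (4× faster decay)
  n=3: λ₃ = 45π²/2² ≈ 111.033 (9× faster decay)
As t → ∞, higher modes decay exponentially faster. The n=1 mode dominates: v ~ c₁ sin(πx/2) e^{-λ₁t}.
Decay rate: λ₁ = 5π²/2² ≈ 12.337.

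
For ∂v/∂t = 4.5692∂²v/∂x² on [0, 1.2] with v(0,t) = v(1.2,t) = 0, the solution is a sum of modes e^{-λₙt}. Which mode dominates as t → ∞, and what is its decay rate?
Eigenvalues: λₙ = 4.5692n²π²/1.2².
First three modes:
  n=1: λ₁ = 4.5692π²/1.2² ≈ 31.317
  n=2: λ₂ = 18.2768π²/1.2² ≈ 125.267 (4× faster decay)
  n=3: λ₃ = 41.1228π²/1.2² ≈ 281.851 (9× faster decay)
As t → ∞, higher modes decay exponentially faster. The n=1 mode dominates: v ~ c₁ sin(πx/1.2) e^{-λ₁t}.
Decay rate: λ₁ = 4.5692π²/1.2² ≈ 31.317.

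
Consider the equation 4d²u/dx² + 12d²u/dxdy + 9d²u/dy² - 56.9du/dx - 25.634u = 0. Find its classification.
Parabolic. (A = 4, B = 12, C = 9 gives B² - 4AC = 0.)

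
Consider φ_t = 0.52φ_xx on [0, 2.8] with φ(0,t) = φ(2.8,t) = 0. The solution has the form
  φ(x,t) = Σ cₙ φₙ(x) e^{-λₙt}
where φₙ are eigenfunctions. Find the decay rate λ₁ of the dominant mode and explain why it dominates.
Eigenvalues: λₙ = 0.52n²π²/2.8².
First three modes:
  n=1: λ₁ = 0.52π²/2.8² ≈ 0.655
  n=2: λ₂ = 2.08π²/2.8² ≈ 2.618 (4× faster decay)
  n=3: λ₃ = 4.68π²/2.8² ≈ 5.892 (9× faster decay)
As t → ∞, higher modes decay exponentially faster. The n=1 mode dominates: φ ~ c₁ sin(πx/2.8) e^{-λ₁t}.
Decay rate: λ₁ = 0.52π²/2.8² ≈ 0.655.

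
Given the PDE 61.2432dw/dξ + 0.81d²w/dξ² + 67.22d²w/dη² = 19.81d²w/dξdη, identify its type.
Rewriting in standard form: 0.81d²w/dξ² - 19.81d²w/dξdη + 67.22d²w/dη² + 61.2432dw/dξ = 0. The second-order coefficients are A = 0.81, B = -19.81, C = 67.22. Since B² - 4AC = 174.6433 > 0, this is a hyperbolic PDE.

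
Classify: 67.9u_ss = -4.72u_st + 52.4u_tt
Rewriting in standard form: 67.9u_ss + 4.72u_st - 52.4u_tt = 0. Hyperbolic (discriminant = 14254.1184).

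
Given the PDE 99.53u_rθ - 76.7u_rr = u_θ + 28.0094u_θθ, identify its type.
Rewriting in standard form: -76.7u_rr + 99.53u_rθ - 28.0094u_θθ - u_θ = 0. The second-order coefficients are A = -76.7, B = 99.53, C = -28.0094. Since B² - 4AC = 1312.93698 > 0, this is a hyperbolic PDE.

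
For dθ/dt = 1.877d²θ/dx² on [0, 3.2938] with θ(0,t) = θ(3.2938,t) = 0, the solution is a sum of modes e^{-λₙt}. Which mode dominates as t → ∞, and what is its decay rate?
Eigenvalues: λₙ = 1.877n²π²/3.2938².
First three modes:
  n=1: λ₁ = 1.877π²/3.2938² ≈ 1.708
  n=2: λ₂ = 7.508π²/3.2938² ≈ 6.83 (4× faster decay)
  n=3: λ₃ = 16.893π²/3.2938² ≈ 15.368 (9× faster decay)
As t → ∞, higher modes decay exponentially faster. The n=1 mode dominates: θ ~ c₁ sin(πx/3.2938) e^{-λ₁t}.
Decay rate: λ₁ = 1.877π²/3.2938² ≈ 1.708.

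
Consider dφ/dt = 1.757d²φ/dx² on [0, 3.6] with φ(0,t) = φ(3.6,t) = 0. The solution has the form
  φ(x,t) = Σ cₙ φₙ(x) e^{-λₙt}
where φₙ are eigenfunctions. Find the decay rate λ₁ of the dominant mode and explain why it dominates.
Eigenvalues: λₙ = 1.757n²π²/3.6².
First three modes:
  n=1: λ₁ = 1.757π²/3.6² ≈ 1.338
  n=2: λ₂ = 7.028π²/3.6² ≈ 5.352 (4× faster decay)
  n=3: λ₃ = 15.813π²/3.6² ≈ 12.042 (9× faster decay)
As t → ∞, higher modes decay exponentially faster. The n=1 mode dominates: φ ~ c₁ sin(πx/3.6) e^{-λ₁t}.
Decay rate: λ₁ = 1.757π²/3.6² ≈ 1.338.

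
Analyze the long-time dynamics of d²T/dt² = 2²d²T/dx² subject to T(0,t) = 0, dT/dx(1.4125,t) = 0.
Long-time behavior: T oscillates (no decay). Energy is conserved; the solution oscillates indefinitely as standing waves.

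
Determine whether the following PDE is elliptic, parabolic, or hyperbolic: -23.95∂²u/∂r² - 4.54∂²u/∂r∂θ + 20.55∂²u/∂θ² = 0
Coefficients: A = -23.95, B = -4.54, C = 20.55. B² - 4AC = 1989.3016, which is positive, so the equation is hyperbolic.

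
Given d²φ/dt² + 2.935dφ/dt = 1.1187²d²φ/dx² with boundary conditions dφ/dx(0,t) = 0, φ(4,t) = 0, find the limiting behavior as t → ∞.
φ → 0. Damping (γ=2.935) dissipates energy; oscillations decay exponentially.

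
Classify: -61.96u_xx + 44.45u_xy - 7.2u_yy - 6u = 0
Hyperbolic (discriminant = 191.3545).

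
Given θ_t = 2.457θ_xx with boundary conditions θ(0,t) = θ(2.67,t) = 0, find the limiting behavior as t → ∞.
θ → 0. Heat diffuses out through both boundaries.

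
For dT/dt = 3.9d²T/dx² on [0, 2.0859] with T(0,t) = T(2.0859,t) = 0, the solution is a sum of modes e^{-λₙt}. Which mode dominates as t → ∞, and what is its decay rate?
Eigenvalues: λₙ = 3.9n²π²/2.0859².
First three modes:
  n=1: λ₁ = 3.9π²/2.0859² ≈ 8.847
  n=2: λ₂ = 15.6π²/2.0859² ≈ 35.386 (4× faster decay)
  n=3: λ₃ = 35.1π²/2.0859² ≈ 79.62 (9× faster decay)
As t → ∞, higher modes decay exponentially faster. The n=1 mode dominates: T ~ c₁ sin(πx/2.0859) e^{-λ₁t}.
Decay rate: λ₁ = 3.9π²/2.0859² ≈ 8.847.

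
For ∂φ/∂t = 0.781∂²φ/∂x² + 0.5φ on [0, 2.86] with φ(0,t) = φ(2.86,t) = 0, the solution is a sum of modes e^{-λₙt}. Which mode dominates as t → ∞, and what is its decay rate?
Eigenvalues: λₙ = 0.781n²π²/2.86² - 0.5.
First three modes:
  n=1: λ₁ = 0.781π²/2.86² - 0.5 ≈ 0.442
  n=2: λ₂ = 3.124π²/2.86² - 0.5 ≈ 3.269
  n=3: λ₃ = 7.029π²/2.86² - 0.5 ≈ 7.981
Since 0.781π²/2.86² ≈ 0.942 > 0.5, all λₙ > 0.
The n=1 mode decays slowest → dominates as t → ∞.
Asymptotic: φ ~ c₁ sin(πx/2.86) e^{-λ₁t} with decay rate λ₁ ≈ 0.442.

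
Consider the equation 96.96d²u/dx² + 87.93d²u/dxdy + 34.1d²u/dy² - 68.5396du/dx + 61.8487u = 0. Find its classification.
Elliptic. (A = 96.96, B = 87.93, C = 34.1 gives B² - 4AC = -5493.6591.)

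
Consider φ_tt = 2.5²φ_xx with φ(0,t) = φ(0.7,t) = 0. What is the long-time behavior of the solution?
As t → ∞, φ oscillates (no decay). Energy is conserved; the solution oscillates indefinitely as standing waves.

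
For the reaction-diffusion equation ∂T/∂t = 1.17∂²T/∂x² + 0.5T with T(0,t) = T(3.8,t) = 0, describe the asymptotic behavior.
T → 0. Diffusion dominates reaction (r=0.5 < κπ²/L²≈0.8); solution decays.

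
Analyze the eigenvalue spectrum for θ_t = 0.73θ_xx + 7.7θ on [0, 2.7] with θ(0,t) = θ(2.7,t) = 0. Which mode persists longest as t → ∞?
Eigenvalues: λₙ = 0.73n²π²/2.7² - 7.7.
First three modes:
  n=1: λ₁ = 0.73π²/2.7² - 7.7 ≈ -6.712
  n=2: λ₂ = 2.92π²/2.7² - 7.7 ≈ -3.747
  n=3: λ₃ = 6.57π²/2.7² - 7.7 ≈ 1.195
Since 0.73π²/2.7² ≈ 0.988 < 7.7, λ₁ < 0.
The n=1 mode grows fastest (−λₙ is largest for n=1) → dominates.
Asymptotic: θ ~ c₁ sin(πx/2.7) e^{6.712t} (exponential growth at rate −λ₁ ≈ 6.712).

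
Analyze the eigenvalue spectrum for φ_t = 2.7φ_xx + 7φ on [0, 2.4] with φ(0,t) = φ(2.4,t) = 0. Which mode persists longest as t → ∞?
Eigenvalues: λₙ = 2.7n²π²/2.4² - 7.
First three modes:
  n=1: λ₁ = 2.7π²/2.4² - 7 ≈ -2.374
  n=2: λ₂ = 10.8π²/2.4² - 7 ≈ 11.506
  n=3: λ₃ = 24.3π²/2.4² - 7 ≈ 34.637
Since 2.7π²/2.4² ≈ 4.626 < 7, λ₁ < 0.
The n=1 mode grows fastest (−λₙ is largest for n=1) → dominates.
Asymptotic: φ ~ c₁ sin(πx/2.4) e^{2.374t} (exponential growth at rate −λ₁ ≈ 2.374).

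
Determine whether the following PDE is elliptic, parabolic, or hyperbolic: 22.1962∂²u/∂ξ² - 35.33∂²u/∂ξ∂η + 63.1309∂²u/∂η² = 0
Coefficients: A = 22.1962, B = -35.33, C = 63.1309. B² - 4AC = -4356.85543032, which is negative, so the equation is elliptic.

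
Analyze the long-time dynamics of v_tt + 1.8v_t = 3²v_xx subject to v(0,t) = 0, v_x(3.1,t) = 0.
Long-time behavior: v → 0. Damping (γ=1.8) dissipates energy; oscillations decay exponentially.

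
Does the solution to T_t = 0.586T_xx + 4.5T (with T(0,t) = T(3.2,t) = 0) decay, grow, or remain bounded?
T grows unboundedly. Reaction dominates diffusion (r=4.5 > κπ²/L²≈0.56); solution grows exponentially.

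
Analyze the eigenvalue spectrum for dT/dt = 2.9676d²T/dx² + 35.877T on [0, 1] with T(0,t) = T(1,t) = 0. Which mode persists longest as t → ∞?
Eigenvalues: λₙ = 2.9676n²π²/1² - 35.877.
First three modes:
  n=1: λ₁ = 2.9676π² - 35.877 ≈ -6.588
  n=2: λ₂ = 11.8704π² - 35.877 ≈ 81.279
  n=3: λ₃ = 26.7084π² - 35.877 ≈ 227.724
Since 2.9676π² ≈ 29.289 < 35.877, λ₁ < 0.
The n=1 mode grows fastest (−λₙ is largest for n=1) → dominates.
Asymptotic: T ~ c₁ sin(πx/1) e^{6.588t} (exponential growth at rate −λ₁ ≈ 6.588).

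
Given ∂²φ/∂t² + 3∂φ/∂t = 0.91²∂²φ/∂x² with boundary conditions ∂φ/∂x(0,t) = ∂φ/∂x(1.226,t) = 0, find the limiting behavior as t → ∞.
φ → constant (steady state). Damping (γ=3) dissipates the nonconstant modes; with Neumann BCs the spatial average obeys M''+γM'=0 and tends to a finite limit.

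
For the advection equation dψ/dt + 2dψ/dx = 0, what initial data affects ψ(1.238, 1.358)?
A single point: x = -1.478. The characteristic through (1.238, 1.358) is x - 2t = const, so x = 1.238 - 2·1.358 = -1.478.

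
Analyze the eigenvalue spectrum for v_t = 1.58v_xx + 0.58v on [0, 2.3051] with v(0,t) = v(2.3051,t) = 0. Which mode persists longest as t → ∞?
Eigenvalues: λₙ = 1.58n²π²/2.3051² - 0.58.
First three modes:
  n=1: λ₁ = 1.58π²/2.3051² - 0.58 ≈ 2.355
  n=2: λ₂ = 6.32π²/2.3051² - 0.58 ≈ 11.159
  n=3: λ₃ = 14.22π²/2.3051² - 0.58 ≈ 25.833
Since 1.58π²/2.3051² ≈ 2.935 > 0.58, all λₙ > 0.
The n=1 mode decays slowest → dominates as t → ∞.
Asymptotic: v ~ c₁ sin(πx/2.3051) e^{-λ₁t} with decay rate λ₁ ≈ 2.355.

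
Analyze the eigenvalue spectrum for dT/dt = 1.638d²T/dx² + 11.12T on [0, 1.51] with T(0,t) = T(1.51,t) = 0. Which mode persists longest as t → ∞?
Eigenvalues: λₙ = 1.638n²π²/1.51² - 11.12.
First three modes:
  n=1: λ₁ = 1.638π²/1.51² - 11.12 ≈ -4.03
  n=2: λ₂ = 6.552π²/1.51² - 11.12 ≈ 17.241
  n=3: λ₃ = 14.742π²/1.51² - 11.12 ≈ 52.692
Since 1.638π²/1.51² ≈ 7.09 < 11.12, λ₁ < 0.
The n=1 mode grows fastest (−λₙ is largest for n=1) → dominates.
Asymptotic: T ~ c₁ sin(πx/1.51) e^{4.03t} (exponential growth at rate −λ₁ ≈ 4.03).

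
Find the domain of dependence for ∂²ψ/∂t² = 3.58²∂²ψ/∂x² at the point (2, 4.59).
Domain of dependence: [-14.4322, 18.4322]. Signals travel at speed 3.58, so data within |x - 2| ≤ 3.58·4.59 = 16.4322 can reach the point.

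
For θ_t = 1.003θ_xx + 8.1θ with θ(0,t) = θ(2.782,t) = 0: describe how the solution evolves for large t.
θ grows unboundedly. Reaction dominates diffusion (r=8.1 > κπ²/L²≈1.28); solution grows exponentially.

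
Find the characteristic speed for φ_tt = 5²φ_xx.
Speed = 5. Information travels along characteristics x = x₀ ± 5t.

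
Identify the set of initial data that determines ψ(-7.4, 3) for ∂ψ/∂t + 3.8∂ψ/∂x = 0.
A single point: x = -18.8. The characteristic through (-7.4, 3) is x - 3.8t = const, so x = -7.4 - 3.8·3 = -18.8.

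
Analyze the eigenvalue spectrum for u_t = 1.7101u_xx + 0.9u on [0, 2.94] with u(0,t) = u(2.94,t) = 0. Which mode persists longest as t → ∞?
Eigenvalues: λₙ = 1.7101n²π²/2.94² - 0.9.
First three modes:
  n=1: λ₁ = 1.7101π²/2.94² - 0.9 ≈ 1.053
  n=2: λ₂ = 6.8404π²/2.94² - 0.9 ≈ 6.911
  n=3: λ₃ = 15.3909π²/2.94² - 0.9 ≈ 16.674
Since 1.7101π²/2.94² ≈ 1.953 > 0.9, all λₙ > 0.
The n=1 mode decays slowest → dominates as t → ∞.
Asymptotic: u ~ c₁ sin(πx/2.94) e^{-λ₁t} with decay rate λ₁ ≈ 1.053.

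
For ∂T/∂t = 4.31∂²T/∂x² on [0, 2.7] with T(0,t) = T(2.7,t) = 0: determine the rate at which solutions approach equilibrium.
Eigenvalues: λₙ = 4.31n²π²/2.7².
First three modes:
  n=1: λ₁ = 4.31π²/2.7² ≈ 5.835
  n=2: λ₂ = 17.24π²/2.7² ≈ 23.34 (4× faster decay)
  n=3: λ₃ = 38.79π²/2.7² ≈ 52.516 (9× faster decay)
As t → ∞, higher modes decay exponentially faster. The n=1 mode dominates: T ~ c₁ sin(πx/2.7) e^{-λ₁t}.
Decay rate: λ₁ = 4.31π²/2.7² ≈ 5.835.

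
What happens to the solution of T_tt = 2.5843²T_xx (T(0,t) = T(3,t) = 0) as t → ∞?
T oscillates (no decay). Energy is conserved; the solution oscillates indefinitely as standing waves.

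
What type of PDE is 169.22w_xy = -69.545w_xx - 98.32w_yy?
Rewriting in standard form: 69.545w_xx + 169.22w_xy + 98.32w_yy = 0. With A = 69.545, B = 169.22, C = 98.32, the discriminant is 1284.7508. This is a hyperbolic PDE.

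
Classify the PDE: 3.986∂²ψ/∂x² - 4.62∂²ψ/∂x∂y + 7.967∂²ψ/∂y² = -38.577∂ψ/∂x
Rewriting in standard form: 3.986∂²ψ/∂x² - 4.62∂²ψ/∂x∂y + 7.967∂²ψ/∂y² + 38.577∂ψ/∂x = 0. A = 3.986, B = -4.62, C = 7.967. Discriminant B² - 4AC = -105.681448. Since -105.681448 < 0, elliptic.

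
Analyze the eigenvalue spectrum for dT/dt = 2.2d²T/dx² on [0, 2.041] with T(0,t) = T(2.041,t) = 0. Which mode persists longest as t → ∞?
Eigenvalues: λₙ = 2.2n²π²/2.041².
First three modes:
  n=1: λ₁ = 2.2π²/2.041² ≈ 5.212
  n=2: λ₂ = 8.8π²/2.041² ≈ 20.85 (4× faster decay)
  n=3: λ₃ = 19.8π²/2.041² ≈ 46.911 (9× faster decay)
As t → ∞, higher modes decay exponentially faster. The n=1 mode dominates: T ~ c₁ sin(πx/2.041) e^{-λ₁t}.
Decay rate: λ₁ = 2.2π²/2.041² ≈ 5.212.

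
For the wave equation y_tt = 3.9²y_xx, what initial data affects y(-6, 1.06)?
Domain of dependence: [-10.134, -1.866]. Signals travel at speed 3.9, so data within |x - -6| ≤ 3.9·1.06 = 4.134 can reach the point.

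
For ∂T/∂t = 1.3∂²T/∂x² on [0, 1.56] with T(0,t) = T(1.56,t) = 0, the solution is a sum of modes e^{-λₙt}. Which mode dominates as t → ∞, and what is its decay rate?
Eigenvalues: λₙ = 1.3n²π²/1.56².
First three modes:
  n=1: λ₁ = 1.3π²/1.56² ≈ 5.272
  n=2: λ₂ = 5.2π²/1.56² ≈ 21.089 (4× faster decay)
  n=3: λ₃ = 11.7π²/1.56² ≈ 47.45 (9× faster decay)
As t → ∞, higher modes decay exponentially faster. The n=1 mode dominates: T ~ c₁ sin(πx/1.56) e^{-λ₁t}.
Decay rate: λ₁ = 1.3π²/1.56² ≈ 5.272.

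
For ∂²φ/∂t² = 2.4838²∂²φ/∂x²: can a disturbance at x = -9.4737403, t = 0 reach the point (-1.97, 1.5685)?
No. The domain of dependence is [-5.8658403, 1.9258403], and -9.4737403 is outside this interval.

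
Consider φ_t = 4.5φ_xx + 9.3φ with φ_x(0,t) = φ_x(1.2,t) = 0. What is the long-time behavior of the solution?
As t → ∞, φ grows unboundedly. With Neumann BCs the constant mode has diffusion eigenvalue 0, so any r > 0 makes it grow like e^(9.3t); solution grows exponentially.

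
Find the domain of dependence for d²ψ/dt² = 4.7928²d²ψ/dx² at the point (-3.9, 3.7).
Domain of dependence: [-21.63336, 13.83336]. Signals travel at speed 4.7928, so data within |x - -3.9| ≤ 4.7928·3.7 = 17.73336 can reach the point.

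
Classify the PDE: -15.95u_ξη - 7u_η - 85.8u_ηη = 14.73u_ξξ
Rewriting in standard form: -14.73u_ξξ - 15.95u_ξη - 85.8u_ηη - 7u_η = 0. A = -14.73, B = -15.95, C = -85.8. Discriminant B² - 4AC = -4800.9335. Since -4800.9335 < 0, elliptic.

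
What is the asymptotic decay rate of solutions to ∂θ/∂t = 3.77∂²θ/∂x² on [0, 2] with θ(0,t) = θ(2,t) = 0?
Eigenvalues: λₙ = 3.77n²π²/2².
First three modes:
  n=1: λ₁ = 3.77π²/2² ≈ 9.302
  n=2: λ₂ = 15.08π²/2² ≈ 37.208 (4× faster decay)
  n=3: λ₃ = 33.93π²/2² ≈ 83.719 (9× faster decay)
As t → ∞, higher modes decay exponentially faster. The n=1 mode dominates: θ ~ c₁ sin(πx/2) e^{-λ₁t}.
Decay rate: λ₁ = 3.77π²/2² ≈ 9.302.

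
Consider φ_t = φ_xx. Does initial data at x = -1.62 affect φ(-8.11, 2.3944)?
Yes, for any finite x. The heat equation has infinite propagation speed, so all initial data affects all points at any t > 0.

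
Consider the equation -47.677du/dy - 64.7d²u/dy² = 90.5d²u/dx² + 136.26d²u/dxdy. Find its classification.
Rewriting in standard form: -90.5d²u/dx² - 136.26d²u/dxdy - 64.7d²u/dy² - 47.677du/dy = 0. Elliptic. (A = -90.5, B = -136.26, C = -64.7 gives B² - 4AC = -4854.6124.)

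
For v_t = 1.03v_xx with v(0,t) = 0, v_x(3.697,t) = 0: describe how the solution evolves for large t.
v → 0. Heat escapes through the Dirichlet boundary.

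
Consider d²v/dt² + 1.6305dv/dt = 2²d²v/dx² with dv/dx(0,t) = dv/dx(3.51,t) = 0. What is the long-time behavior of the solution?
As t → ∞, v → constant (steady state). Damping (γ=1.6305) dissipates the nonconstant modes; with Neumann BCs the spatial average obeys M''+γM'=0 and tends to a finite limit.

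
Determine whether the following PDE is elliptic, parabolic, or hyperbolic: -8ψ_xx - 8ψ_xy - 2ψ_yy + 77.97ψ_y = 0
Coefficients: A = -8, B = -8, C = -2. B² - 4AC = 0, which is zero, so the equation is parabolic.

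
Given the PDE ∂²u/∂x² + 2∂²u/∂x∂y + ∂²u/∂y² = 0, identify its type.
The second-order coefficients are A = 1, B = 2, C = 1. Since B² - 4AC = 0 = 0, this is a parabolic PDE.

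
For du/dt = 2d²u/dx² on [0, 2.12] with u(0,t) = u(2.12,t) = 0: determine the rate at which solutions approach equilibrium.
Eigenvalues: λₙ = 2n²π²/2.12².
First three modes:
  n=1: λ₁ = 2π²/2.12² ≈ 4.392
  n=2: λ₂ = 8π²/2.12² ≈ 17.568 (4× faster decay)
  n=3: λ₃ = 18π²/2.12² ≈ 39.528 (9× faster decay)
As t → ∞, higher modes decay exponentially faster. The n=1 mode dominates: u ~ c₁ sin(πx/2.12) e^{-λ₁t}.
Decay rate: λ₁ = 2π²/2.12² ≈ 4.392.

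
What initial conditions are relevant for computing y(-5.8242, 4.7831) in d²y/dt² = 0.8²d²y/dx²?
Domain of dependence: [-9.65068, -1.99772]. Signals travel at speed 0.8, so data within |x - -5.8242| ≤ 0.8·4.7831 = 3.82648 can reach the point.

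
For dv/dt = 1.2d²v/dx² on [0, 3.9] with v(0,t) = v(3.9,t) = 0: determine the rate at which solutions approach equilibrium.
Eigenvalues: λₙ = 1.2n²π²/3.9².
First three modes:
  n=1: λ₁ = 1.2π²/3.9² ≈ 0.779
  n=2: λ₂ = 4.8π²/3.9² ≈ 3.115 (4× faster decay)
  n=3: λ₃ = 10.8π²/3.9² ≈ 7.008 (9× faster decay)
As t → ∞, higher modes decay exponentially faster. The n=1 mode dominates: v ~ c₁ sin(πx/3.9) e^{-λ₁t}.
Decay rate: λ₁ = 1.2π²/3.9² ≈ 0.779.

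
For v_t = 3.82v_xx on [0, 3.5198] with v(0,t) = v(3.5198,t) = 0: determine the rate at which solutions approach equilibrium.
Eigenvalues: λₙ = 3.82n²π²/3.5198².
First three modes:
  n=1: λ₁ = 3.82π²/3.5198² ≈ 3.043
  n=2: λ₂ = 15.28π²/3.5198² ≈ 12.173 (4× faster decay)
  n=3: λ₃ = 34.38π²/3.5198² ≈ 27.389 (9× faster decay)
As t → ∞, higher modes decay exponentially faster. The n=1 mode dominates: v ~ c₁ sin(πx/3.5198) e^{-λ₁t}.
Decay rate: λ₁ = 3.82π²/3.5198² ≈ 3.043.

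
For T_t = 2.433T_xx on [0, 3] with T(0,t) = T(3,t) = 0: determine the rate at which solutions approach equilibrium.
Eigenvalues: λₙ = 2.433n²π²/3².
First three modes:
  n=1: λ₁ = 2.433π²/3² ≈ 2.668
  n=2: λ₂ = 9.732π²/3² ≈ 10.672 (4× faster decay)
  n=3: λ₃ = 21.897π²/3² ≈ 24.013 (9× faster decay)
As t → ∞, higher modes decay exponentially faster. The n=1 mode dominates: T ~ c₁ sin(πx/3) e^{-λ₁t}.
Decay rate: λ₁ = 2.433π²/3² ≈ 2.668.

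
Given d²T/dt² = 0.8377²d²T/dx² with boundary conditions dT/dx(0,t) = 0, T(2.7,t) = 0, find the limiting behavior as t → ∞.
T oscillates (no decay). Energy is conserved; the solution oscillates indefinitely as standing waves.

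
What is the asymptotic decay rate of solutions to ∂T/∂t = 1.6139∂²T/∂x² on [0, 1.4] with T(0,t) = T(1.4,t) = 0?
Eigenvalues: λₙ = 1.6139n²π²/1.4².
First three modes:
  n=1: λ₁ = 1.6139π²/1.4² ≈ 8.127
  n=2: λ₂ = 6.4556π²/1.4² ≈ 32.507 (4× faster decay)
  n=3: λ₃ = 14.5251π²/1.4² ≈ 73.141 (9× faster decay)
As t → ∞, higher modes decay exponentially faster. The n=1 mode dominates: T ~ c₁ sin(πx/1.4) e^{-λ₁t}.
Decay rate: λ₁ = 1.6139π²/1.4² ≈ 8.127.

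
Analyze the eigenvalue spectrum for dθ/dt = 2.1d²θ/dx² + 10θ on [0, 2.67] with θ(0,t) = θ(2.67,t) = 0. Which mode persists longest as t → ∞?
Eigenvalues: λₙ = 2.1n²π²/2.67² - 10.
First three modes:
  n=1: λ₁ = 2.1π²/2.67² - 10 ≈ -7.093
  n=2: λ₂ = 8.4π²/2.67² - 10 ≈ 1.629
  n=3: λ₃ = 18.9π²/2.67² - 10 ≈ 16.166
Since 2.1π²/2.67² ≈ 2.907 < 10, λ₁ < 0.
The n=1 mode grows fastest (−λₙ is largest for n=1) → dominates.
Asymptotic: θ ~ c₁ sin(πx/2.67) e^{7.093t} (exponential growth at rate −λ₁ ≈ 7.093).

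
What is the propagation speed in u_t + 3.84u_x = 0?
Speed = 3.84. Information travels along x - 3.84t = const (rightward).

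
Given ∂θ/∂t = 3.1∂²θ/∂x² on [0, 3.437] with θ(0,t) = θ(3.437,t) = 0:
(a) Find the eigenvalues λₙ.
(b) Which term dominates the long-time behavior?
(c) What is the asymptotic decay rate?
Eigenvalues: λₙ = 3.1n²π²/3.437².
First three modes:
  n=1: λ₁ = 3.1π²/3.437² ≈ 2.59
  n=2: λ₂ = 12.4π²/3.437² ≈ 10.36 (4× faster decay)
  n=3: λ₃ = 27.9π²/3.437² ≈ 23.31 (9× faster decay)
As t → ∞, higher modes decay exponentially faster. The n=1 mode dominates: θ ~ c₁ sin(πx/3.437) e^{-λ₁t}.
Decay rate: λ₁ = 3.1π²/3.437² ≈ 2.59.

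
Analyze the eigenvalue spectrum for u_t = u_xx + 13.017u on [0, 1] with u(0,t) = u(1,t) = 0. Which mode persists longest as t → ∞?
Eigenvalues: λₙ = n²π²/1² - 13.017.
First three modes:
  n=1: λ₁ = π² - 13.017 ≈ -3.147
  n=2: λ₂ = 4π² - 13.017 ≈ 26.461
  n=3: λ₃ = 9π² - 13.017 ≈ 75.809
Since π² ≈ 9.87 < 13.017, λ₁ < 0.
The n=1 mode grows fastest (−λₙ is largest for n=1) → dominates.
Asymptotic: u ~ c₁ sin(πx/1) e^{3.147t} (exponential growth at rate −λ₁ ≈ 3.147).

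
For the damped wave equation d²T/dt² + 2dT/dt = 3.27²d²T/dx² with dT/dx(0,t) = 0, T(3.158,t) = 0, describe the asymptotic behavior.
T → 0. Damping (γ=2) dissipates energy; oscillations decay exponentially.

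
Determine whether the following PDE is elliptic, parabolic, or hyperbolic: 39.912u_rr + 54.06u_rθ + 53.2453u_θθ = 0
Coefficients: A = 39.912, B = 54.06, C = 53.2453. B² - 4AC = -5578.0220544, which is negative, so the equation is elliptic.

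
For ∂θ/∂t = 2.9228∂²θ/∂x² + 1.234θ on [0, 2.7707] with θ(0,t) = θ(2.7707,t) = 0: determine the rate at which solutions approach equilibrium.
Eigenvalues: λₙ = 2.9228n²π²/2.7707² - 1.234.
First three modes:
  n=1: λ₁ = 2.9228π²/2.7707² - 1.234 ≈ 2.524
  n=2: λ₂ = 11.6912π²/2.7707² - 1.234 ≈ 13.797
  n=3: λ₃ = 26.3052π²/2.7707² - 1.234 ≈ 32.585
Since 2.9228π²/2.7707² ≈ 3.758 > 1.234, all λₙ > 0.
The n=1 mode decays slowest → dominates as t → ∞.
Asymptotic: θ ~ c₁ sin(πx/2.7707) e^{-λ₁t} with decay rate λ₁ ≈ 2.524.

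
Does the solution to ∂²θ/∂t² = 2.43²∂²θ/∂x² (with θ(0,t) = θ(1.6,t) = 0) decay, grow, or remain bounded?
θ oscillates (no decay). Energy is conserved; the solution oscillates indefinitely as standing waves.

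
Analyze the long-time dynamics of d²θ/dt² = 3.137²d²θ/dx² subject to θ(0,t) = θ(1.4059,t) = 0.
Long-time behavior: θ oscillates (no decay). Energy is conserved; the solution oscillates indefinitely as standing waves.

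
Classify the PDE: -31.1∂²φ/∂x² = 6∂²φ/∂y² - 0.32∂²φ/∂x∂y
Rewriting in standard form: -31.1∂²φ/∂x² + 0.32∂²φ/∂x∂y - 6∂²φ/∂y² = 0. A = -31.1, B = 0.32, C = -6. Discriminant B² - 4AC = -746.2976. Since -746.2976 < 0, elliptic.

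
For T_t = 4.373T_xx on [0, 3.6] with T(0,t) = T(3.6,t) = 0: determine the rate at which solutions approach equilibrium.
Eigenvalues: λₙ = 4.373n²π²/3.6².
First three modes:
  n=1: λ₁ = 4.373π²/3.6² ≈ 3.33
  n=2: λ₂ = 17.492π²/3.6² ≈ 13.321 (4× faster decay)
  n=3: λ₃ = 39.357π²/3.6² ≈ 29.972 (9× faster decay)
As t → ∞, higher modes decay exponentially faster. The n=1 mode dominates: T ~ c₁ sin(πx/3.6) e^{-λ₁t}.
Decay rate: λ₁ = 4.373π²/3.6² ≈ 3.33.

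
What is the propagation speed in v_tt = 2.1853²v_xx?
Speed = 2.1853. Information travels along characteristics x = x₀ ± 2.1853t.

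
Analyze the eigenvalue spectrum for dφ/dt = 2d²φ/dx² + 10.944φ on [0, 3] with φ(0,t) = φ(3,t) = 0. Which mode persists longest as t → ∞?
Eigenvalues: λₙ = 2n²π²/3² - 10.944.
First three modes:
  n=1: λ₁ = 2π²/3² - 10.944 ≈ -8.751
  n=2: λ₂ = 8π²/3² - 10.944 ≈ -2.171
  n=3: λ₃ = 18π²/3² - 10.944 ≈ 8.795
Since 2π²/3² ≈ 2.193 < 10.944, λ₁ < 0.
The n=1 mode grows fastest (−λₙ is largest for n=1) → dominates.
Asymptotic: φ ~ c₁ sin(πx/3) e^{8.751t} (exponential growth at rate −λ₁ ≈ 8.751).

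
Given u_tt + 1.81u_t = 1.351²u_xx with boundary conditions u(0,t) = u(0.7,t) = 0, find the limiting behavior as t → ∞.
u → 0. Damping (γ=1.81) dissipates energy; oscillations decay exponentially.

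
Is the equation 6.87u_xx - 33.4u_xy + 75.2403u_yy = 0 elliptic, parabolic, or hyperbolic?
Computing B² - 4AC with A = 6.87, B = -33.4, C = 75.2403: discriminant = -952.043444 (negative). Answer: elliptic.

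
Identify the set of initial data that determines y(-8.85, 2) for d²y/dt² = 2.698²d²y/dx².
Domain of dependence: [-14.246, -3.454]. Signals travel at speed 2.698, so data within |x - -8.85| ≤ 2.698·2 = 5.396 can reach the point.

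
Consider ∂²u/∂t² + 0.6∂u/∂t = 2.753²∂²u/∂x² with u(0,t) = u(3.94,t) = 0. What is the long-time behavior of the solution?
As t → ∞, u → 0. Damping (γ=0.6) dissipates energy; oscillations decay exponentially.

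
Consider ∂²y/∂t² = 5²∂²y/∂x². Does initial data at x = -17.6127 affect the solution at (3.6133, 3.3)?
No. The domain of dependence is [-12.8867, 20.1133], and -17.6127 is outside this interval.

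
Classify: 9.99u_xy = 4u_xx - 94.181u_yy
Rewriting in standard form: -4u_xx + 9.99u_xy + 94.181u_yy = 0. Hyperbolic (discriminant = 1606.6961).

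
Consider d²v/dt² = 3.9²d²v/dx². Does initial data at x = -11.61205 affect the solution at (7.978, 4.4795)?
No. The domain of dependence is [-9.49205, 25.44805], and -11.61205 is outside this interval.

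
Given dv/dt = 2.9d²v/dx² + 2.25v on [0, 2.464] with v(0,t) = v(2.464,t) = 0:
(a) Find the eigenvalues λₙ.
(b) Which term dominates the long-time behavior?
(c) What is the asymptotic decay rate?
Eigenvalues: λₙ = 2.9n²π²/2.464² - 2.25.
First three modes:
  n=1: λ₁ = 2.9π²/2.464² - 2.25 ≈ 2.464
  n=2: λ₂ = 11.6π²/2.464² - 2.25 ≈ 16.607
  n=3: λ₃ = 26.1π²/2.464² - 2.25 ≈ 40.179
Since 2.9π²/2.464² ≈ 4.714 > 2.25, all λₙ > 0.
The n=1 mode decays slowest → dominates as t → ∞.
Asymptotic: v ~ c₁ sin(πx/2.464) e^{-λ₁t} with decay rate λ₁ ≈ 2.464.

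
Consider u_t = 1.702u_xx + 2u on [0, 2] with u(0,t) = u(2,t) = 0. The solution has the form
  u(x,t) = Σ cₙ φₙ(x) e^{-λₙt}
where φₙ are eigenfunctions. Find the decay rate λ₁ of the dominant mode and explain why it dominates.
Eigenvalues: λₙ = 1.702n²π²/2² - 2.
First three modes:
  n=1: λ₁ = 1.702π²/2² - 2 ≈ 2.2
  n=2: λ₂ = 6.808π²/2² - 2 ≈ 14.798
  n=3: λ₃ = 15.318π²/2² - 2 ≈ 35.796
Since 1.702π²/2² ≈ 4.2 > 2, all λₙ > 0.
The n=1 mode decays slowest → dominates as t → ∞.
Asymptotic: u ~ c₁ sin(πx/2) e^{-λ₁t} with decay rate λ₁ ≈ 2.2.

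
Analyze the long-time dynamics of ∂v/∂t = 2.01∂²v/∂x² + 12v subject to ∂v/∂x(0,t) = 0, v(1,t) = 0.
Long-time behavior: v grows unboundedly. Reaction dominates diffusion (r=12 > κπ²/(4L²)≈4.96); solution grows exponentially.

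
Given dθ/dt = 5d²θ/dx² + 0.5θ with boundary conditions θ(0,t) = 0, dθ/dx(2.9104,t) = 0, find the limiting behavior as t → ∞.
θ → 0. Diffusion dominates reaction (r=0.5 < κπ²/(4L²)≈1.46); solution decays.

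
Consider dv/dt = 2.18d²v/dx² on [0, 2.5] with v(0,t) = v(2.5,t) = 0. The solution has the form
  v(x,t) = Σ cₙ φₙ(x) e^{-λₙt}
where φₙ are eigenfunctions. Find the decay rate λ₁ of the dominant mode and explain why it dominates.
Eigenvalues: λₙ = 2.18n²π²/2.5².
First three modes:
  n=1: λ₁ = 2.18π²/2.5² ≈ 3.443
  n=2: λ₂ = 8.72π²/2.5² ≈ 13.77 (4× faster decay)
  n=3: λ₃ = 19.62π²/2.5² ≈ 30.983 (9× faster decay)
As t → ∞, higher modes decay exponentially faster. The n=1 mode dominates: v ~ c₁ sin(πx/2.5) e^{-λ₁t}.
Decay rate: λ₁ = 2.18π²/2.5² ≈ 3.443.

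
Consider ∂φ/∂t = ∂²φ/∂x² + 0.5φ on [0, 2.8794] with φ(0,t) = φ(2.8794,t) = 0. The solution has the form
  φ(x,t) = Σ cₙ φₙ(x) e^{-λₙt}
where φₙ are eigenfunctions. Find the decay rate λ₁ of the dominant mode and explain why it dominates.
Eigenvalues: λₙ = n²π²/2.8794² - 0.5.
First three modes:
  n=1: λ₁ = π²/2.8794² - 0.5 ≈ 0.69
  n=2: λ₂ = 4π²/2.8794² - 0.5 ≈ 4.262
  n=3: λ₃ = 9π²/2.8794² - 0.5 ≈ 10.214
Since π²/2.8794² ≈ 1.19 > 0.5, all λₙ > 0.
The n=1 mode decays slowest → dominates as t → ∞.
Asymptotic: φ ~ c₁ sin(πx/2.8794) e^{-λ₁t} with decay rate λ₁ ≈ 0.69.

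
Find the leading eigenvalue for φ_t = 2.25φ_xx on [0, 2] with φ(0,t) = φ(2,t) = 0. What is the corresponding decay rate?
Eigenvalues: λₙ = 2.25n²π²/2².
First three modes:
  n=1: λ₁ = 2.25π²/2² ≈ 5.552
  n=2: λ₂ = 9π²/2² ≈ 22.207 (4× faster decay)
  n=3: λ₃ = 20.25π²/2² ≈ 49.965 (9× faster decay)
As t → ∞, higher modes decay exponentially faster. The n=1 mode dominates: φ ~ c₁ sin(πx/2) e^{-λ₁t}.
Decay rate: λ₁ = 2.25π²/2² ≈ 5.552.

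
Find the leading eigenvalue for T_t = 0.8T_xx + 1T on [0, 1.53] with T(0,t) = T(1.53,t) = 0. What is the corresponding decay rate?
Eigenvalues: λₙ = 0.8n²π²/1.53² - 1.
First three modes:
  n=1: λ₁ = 0.8π²/1.53² - 1 ≈ 2.373
  n=2: λ₂ = 3.2π²/1.53² - 1 ≈ 12.492
  n=3: λ₃ = 7.2π²/1.53² - 1 ≈ 29.356
Since 0.8π²/1.53² ≈ 3.373 > 1, all λₙ > 0.
The n=1 mode decays slowest → dominates as t → ∞.
Asymptotic: T ~ c₁ sin(πx/1.53) e^{-λ₁t} with decay rate λ₁ ≈ 2.373.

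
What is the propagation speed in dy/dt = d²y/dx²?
Infinite. The heat equation is parabolic, not hyperbolic, so disturbances propagate instantly.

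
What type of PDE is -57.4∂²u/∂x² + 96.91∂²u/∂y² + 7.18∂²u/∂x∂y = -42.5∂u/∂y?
Rewriting in standard form: -57.4∂²u/∂x² + 7.18∂²u/∂x∂y + 96.91∂²u/∂y² + 42.5∂u/∂y = 0. With A = -57.4, B = 7.18, C = 96.91, the discriminant is 22302.0884. This is a hyperbolic PDE.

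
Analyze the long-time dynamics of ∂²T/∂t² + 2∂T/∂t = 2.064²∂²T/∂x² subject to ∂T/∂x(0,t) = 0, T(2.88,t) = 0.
Long-time behavior: T → 0. Damping (γ=2) dissipates energy; oscillations decay exponentially.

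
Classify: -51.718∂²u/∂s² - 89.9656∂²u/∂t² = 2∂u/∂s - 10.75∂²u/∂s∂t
Rewriting in standard form: -51.718∂²u/∂s² + 10.75∂²u/∂s∂t - 89.9656∂²u/∂t² - 2∂u/∂s = 0. Elliptic (discriminant = -18495.8011032).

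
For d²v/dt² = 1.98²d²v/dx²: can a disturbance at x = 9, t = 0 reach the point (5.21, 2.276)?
Yes. The domain of dependence is [0.70352, 9.71648], and 9 ∈ [0.70352, 9.71648].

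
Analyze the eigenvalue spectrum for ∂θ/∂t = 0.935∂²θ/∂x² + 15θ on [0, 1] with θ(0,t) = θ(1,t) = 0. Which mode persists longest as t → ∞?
Eigenvalues: λₙ = 0.935n²π²/1² - 15.
First three modes:
  n=1: λ₁ = 0.935π² - 15 ≈ -5.772
  n=2: λ₂ = 3.74π² - 15 ≈ 21.912
  n=3: λ₃ = 8.415π² - 15 ≈ 68.053
Since 0.935π² ≈ 9.228 < 15, λ₁ < 0.
The n=1 mode grows fastest (−λₙ is largest for n=1) → dominates.
Asymptotic: θ ~ c₁ sin(πx/1) e^{5.772t} (exponential growth at rate −λ₁ ≈ 5.772).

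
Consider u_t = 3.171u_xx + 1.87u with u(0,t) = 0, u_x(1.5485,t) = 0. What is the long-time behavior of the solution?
As t → ∞, u → 0. Diffusion dominates reaction (r=1.87 < κπ²/(4L²)≈3.26); solution decays.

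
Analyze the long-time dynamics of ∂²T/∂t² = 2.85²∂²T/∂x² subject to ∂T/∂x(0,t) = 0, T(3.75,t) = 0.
Long-time behavior: T oscillates (no decay). Energy is conserved; the solution oscillates indefinitely as standing waves.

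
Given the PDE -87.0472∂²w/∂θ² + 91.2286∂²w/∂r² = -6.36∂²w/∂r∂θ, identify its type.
Rewriting in standard form: 91.2286∂²w/∂r² + 6.36∂²w/∂r∂θ - 87.0472∂²w/∂θ² = 0. The second-order coefficients are A = 91.2286, B = 6.36, C = -87.0472. Since B² - 4AC = 31805.22635968 > 0, this is a hyperbolic PDE.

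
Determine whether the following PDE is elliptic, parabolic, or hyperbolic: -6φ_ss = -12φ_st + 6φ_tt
Rewriting in standard form: -6φ_ss + 12φ_st - 6φ_tt = 0. Coefficients: A = -6, B = 12, C = -6. B² - 4AC = 0, which is zero, so the equation is parabolic.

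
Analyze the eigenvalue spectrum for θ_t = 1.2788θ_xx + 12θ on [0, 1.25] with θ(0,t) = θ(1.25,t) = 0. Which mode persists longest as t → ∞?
Eigenvalues: λₙ = 1.2788n²π²/1.25² - 12.
First three modes:
  n=1: λ₁ = 1.2788π²/1.25² - 12 ≈ -3.922
  n=2: λ₂ = 5.1152π²/1.25² - 12 ≈ 20.31
  n=3: λ₃ = 11.5092π²/1.25² - 12 ≈ 60.698
Since 1.2788π²/1.25² ≈ 8.078 < 12, λ₁ < 0.
The n=1 mode grows fastest (−λₙ is largest for n=1) → dominates.
Asymptotic: θ ~ c₁ sin(πx/1.25) e^{3.922t} (exponential growth at rate −λ₁ ≈ 3.922).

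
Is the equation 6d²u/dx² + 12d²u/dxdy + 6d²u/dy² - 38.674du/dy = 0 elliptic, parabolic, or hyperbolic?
Computing B² - 4AC with A = 6, B = 12, C = 6: discriminant = 0 (zero). Answer: parabolic.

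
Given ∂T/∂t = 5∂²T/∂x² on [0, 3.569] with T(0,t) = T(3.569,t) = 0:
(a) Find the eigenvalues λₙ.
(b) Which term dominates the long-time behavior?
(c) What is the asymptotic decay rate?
Eigenvalues: λₙ = 5n²π²/3.569².
First three modes:
  n=1: λ₁ = 5π²/3.569² ≈ 3.874
  n=2: λ₂ = 20π²/3.569² ≈ 15.497 (4× faster decay)
  n=3: λ₃ = 45π²/3.569² ≈ 34.867 (9× faster decay)
As t → ∞, higher modes decay exponentially faster. The n=1 mode dominates: T ~ c₁ sin(πx/3.569) e^{-λ₁t}.
Decay rate: λ₁ = 5π²/3.569² ≈ 3.874.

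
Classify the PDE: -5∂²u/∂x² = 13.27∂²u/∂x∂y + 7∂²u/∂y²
Rewriting in standard form: -5∂²u/∂x² - 13.27∂²u/∂x∂y - 7∂²u/∂y² = 0. A = -5, B = -13.27, C = -7. Discriminant B² - 4AC = 36.0929. Since 36.0929 > 0, hyperbolic.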